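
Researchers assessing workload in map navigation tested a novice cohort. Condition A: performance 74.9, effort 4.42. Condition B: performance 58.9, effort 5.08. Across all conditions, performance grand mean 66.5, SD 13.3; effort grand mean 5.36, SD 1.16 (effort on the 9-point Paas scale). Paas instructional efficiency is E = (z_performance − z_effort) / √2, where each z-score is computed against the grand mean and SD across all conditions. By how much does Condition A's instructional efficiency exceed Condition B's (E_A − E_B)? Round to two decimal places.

Condition A: z_P = (74.9 − 66.5)/13.3 = 0.6316; z_E = (4.42 − 5.36)/1.16 = -0.8103; E_A = (0.6316 − (-0.8103))/√2 = 1.0196.
Condition B: z_P = (58.9 − 66.5)/13.3 = -0.5714; z_E = (5.08 − 5.36)/1.16 = -0.2414; E_B = (-0.5714 − (-0.2414))/√2 = -0.2333.
E_A − E_B = 1.0196 − (-0.2333) = 1.2529 ≈ 1.25.

1.25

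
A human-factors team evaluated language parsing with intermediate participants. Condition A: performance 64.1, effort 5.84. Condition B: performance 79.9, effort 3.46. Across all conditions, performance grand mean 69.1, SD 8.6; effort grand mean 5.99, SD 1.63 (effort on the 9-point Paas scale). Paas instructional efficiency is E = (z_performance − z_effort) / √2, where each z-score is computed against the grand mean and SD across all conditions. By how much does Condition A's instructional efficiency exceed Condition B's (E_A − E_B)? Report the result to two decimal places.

Condition A: z_P = (64.1 − 69.1)/8.6 = -0.5814; z_E = (5.84 − 5.99)/1.63 = -0.0920; E_A = (-0.5814 − (-0.0920))/√2 = -0.3461.
Condition B: z_P = (79.9 − 69.1)/8.6 = 1.2558; z_E = (3.46 − 5.99)/1.63 = -1.5521; E_B = (1.2558 − (-1.5521))/√2 = 1.9855.
E_A − E_B = -0.3461 − 1.9855 = -2.3316 ≈ -2.33.

-2.33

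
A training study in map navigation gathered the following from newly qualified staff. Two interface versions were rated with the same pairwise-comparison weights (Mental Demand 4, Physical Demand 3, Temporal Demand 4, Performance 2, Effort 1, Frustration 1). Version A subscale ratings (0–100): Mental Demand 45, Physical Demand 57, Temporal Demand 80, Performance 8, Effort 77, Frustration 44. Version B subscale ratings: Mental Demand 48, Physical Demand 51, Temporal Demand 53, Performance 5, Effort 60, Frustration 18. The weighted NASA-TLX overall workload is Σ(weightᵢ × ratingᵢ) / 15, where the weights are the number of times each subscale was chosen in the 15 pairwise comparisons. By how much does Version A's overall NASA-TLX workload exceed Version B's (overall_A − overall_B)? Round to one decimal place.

10.9

Version A weighted sum = 4·45 + 3·57 + 4·80 + 2·8 + 1·77 + 1·44 = 180 + 171 + 320 + 16 + 77 + 44 = 808; overall_A = 808/15 = 53.8667.
Version B weighted sum = 4·48 + 3·51 + 4·53 + 2·5 + 1·60 + 1·18 = 192 + 153 + 212 + 10 + 60 + 18 = 645; overall_B = 645/15 = 43.0000.
Difference = 53.8667 − 43.0000 = 10.8667 ≈ 10.9.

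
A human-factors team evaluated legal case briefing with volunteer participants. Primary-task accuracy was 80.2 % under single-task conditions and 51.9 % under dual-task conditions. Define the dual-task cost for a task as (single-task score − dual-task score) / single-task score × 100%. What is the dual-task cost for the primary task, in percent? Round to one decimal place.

Cost = (80.2 − 51.9) / 80.2 × 100%
     = 28.3000 / 80.2 × 100% = 35.2868%.
≈ 35.3%.

35.3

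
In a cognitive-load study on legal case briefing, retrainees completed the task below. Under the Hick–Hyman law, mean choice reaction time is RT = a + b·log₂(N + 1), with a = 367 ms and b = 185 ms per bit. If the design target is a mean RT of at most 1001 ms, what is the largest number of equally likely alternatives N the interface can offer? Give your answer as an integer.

Set 367 + 185·log₂(N + 1) ≤ 1001.
log₂(N + 1) ≤ (1001 − 367) / 185 = 3.4270.
N + 1 ≤ 2^3.4270 = 10.7555.
N ≤ 9.7555, so the largest integer N is 9.

9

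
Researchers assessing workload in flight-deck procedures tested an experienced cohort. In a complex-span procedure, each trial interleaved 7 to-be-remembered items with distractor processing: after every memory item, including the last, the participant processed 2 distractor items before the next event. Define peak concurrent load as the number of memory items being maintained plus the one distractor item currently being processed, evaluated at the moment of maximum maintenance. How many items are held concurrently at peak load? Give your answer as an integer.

Maintenance is greatest during the distractor(s) after memory item 7: all 7 memory items are being held.
One distractor item is concurrently being processed.
Peak concurrent load = 7 + 1 = 8 items.

8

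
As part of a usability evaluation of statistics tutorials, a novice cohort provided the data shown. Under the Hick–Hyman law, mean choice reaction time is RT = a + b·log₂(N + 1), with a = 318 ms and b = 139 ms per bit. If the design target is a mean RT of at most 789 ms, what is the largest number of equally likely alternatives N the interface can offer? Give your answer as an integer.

9

Set 318 + 139·log₂(N + 1) ≤ 789.
log₂(N + 1) ≤ (789 − 318) / 139 = 3.3885.
N + 1 ≤ 2^3.3885 = 10.4723.
N ≤ 9.4723, so the largest integer N is 9.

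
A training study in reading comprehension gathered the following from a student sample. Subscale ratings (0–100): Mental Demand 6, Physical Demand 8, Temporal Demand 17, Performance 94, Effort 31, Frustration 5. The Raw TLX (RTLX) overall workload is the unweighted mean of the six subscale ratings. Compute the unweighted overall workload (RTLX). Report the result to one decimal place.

26.8

Sum of ratings = 6 + 8 + 17 + 94 + 31 + 5 = 161.
RTLX = 161 / 6 = 26.8333 ≈ 26.8.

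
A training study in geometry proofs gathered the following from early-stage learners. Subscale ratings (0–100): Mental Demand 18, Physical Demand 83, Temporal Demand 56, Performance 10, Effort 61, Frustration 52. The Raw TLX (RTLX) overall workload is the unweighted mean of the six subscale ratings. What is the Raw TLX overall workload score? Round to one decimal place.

Sum of ratings = 18 + 83 + 56 + 10 + 61 + 52 = 280.
RTLX = 280 / 6 = 46.6667 ≈ 46.7.

46.7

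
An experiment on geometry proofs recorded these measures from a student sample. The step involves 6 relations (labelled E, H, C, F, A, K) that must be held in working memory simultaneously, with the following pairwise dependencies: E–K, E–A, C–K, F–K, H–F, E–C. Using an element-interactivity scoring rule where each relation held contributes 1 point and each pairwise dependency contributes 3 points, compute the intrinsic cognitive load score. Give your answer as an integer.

24

Count of relations held simultaneously: 6.
Count of pairwise dependencies listed: 6.
Element contribution: 6 × 1 = 6.
Interaction contribution: 6 × 3 = 18.
Intrinsic load = 6 + 18 = 24.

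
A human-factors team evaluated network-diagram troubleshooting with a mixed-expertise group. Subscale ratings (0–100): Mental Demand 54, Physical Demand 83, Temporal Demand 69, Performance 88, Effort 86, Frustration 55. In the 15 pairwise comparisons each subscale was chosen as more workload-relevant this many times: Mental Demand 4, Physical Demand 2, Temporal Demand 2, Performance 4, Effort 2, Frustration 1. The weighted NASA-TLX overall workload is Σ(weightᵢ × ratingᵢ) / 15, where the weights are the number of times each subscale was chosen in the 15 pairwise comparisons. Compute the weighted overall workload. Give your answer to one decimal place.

73.3

The tallies are the weights (they sum to 15).
Weighted sum = 4·54 + 2·83 + 2·69 + 4·88 + 2·86 + 1·55
            = 216 + 166 + 138 + 352 + 172 + 55 = 1099.
Overall workload = 1099 / 15 = 73.2667 ≈ 73.3.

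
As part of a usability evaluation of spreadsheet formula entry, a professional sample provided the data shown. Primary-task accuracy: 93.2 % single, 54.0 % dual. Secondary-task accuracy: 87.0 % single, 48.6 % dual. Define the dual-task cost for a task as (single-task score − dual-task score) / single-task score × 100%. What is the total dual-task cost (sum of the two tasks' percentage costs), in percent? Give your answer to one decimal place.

86.2

Primary cost = (93.2 − 54.0) / 93.2 × 100% = 42.0601%.
Secondary cost = (87.0 − 48.6) / 87.0 × 100% = 44.1379%.
Total = 42.0601% + 44.1379% = 86.1980% ≈ 86.2%.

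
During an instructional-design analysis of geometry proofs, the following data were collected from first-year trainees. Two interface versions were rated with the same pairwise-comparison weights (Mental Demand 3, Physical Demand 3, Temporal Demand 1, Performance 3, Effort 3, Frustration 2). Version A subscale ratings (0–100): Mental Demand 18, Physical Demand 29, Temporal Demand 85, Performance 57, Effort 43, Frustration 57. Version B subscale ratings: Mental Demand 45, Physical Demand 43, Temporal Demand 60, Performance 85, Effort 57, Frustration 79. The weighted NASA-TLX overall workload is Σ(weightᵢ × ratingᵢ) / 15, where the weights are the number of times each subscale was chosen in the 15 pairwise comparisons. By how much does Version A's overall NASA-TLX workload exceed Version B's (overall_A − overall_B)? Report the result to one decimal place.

-17.9

Version A weighted sum = 3·18 + 3·29 + 1·85 + 3·57 + 3·43 + 2·57 = 54 + 87 + 85 + 171 + 129 + 114 = 640; overall_A = 640/15 = 42.6667.
Version B weighted sum = 3·45 + 3·43 + 1·60 + 3·85 + 3·57 + 2·79 = 135 + 129 + 60 + 255 + 171 + 158 = 908; overall_B = 908/15 = 60.5333.
Difference = 42.6667 − 60.5333 = -17.8666 ≈ -17.9.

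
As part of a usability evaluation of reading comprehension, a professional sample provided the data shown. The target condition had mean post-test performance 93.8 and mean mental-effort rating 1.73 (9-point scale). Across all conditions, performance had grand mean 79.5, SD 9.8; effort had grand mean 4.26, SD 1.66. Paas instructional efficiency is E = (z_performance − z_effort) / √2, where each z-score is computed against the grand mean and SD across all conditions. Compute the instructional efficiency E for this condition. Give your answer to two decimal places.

2.11

z_performance = (93.8 − 79.5) / 9.8 = 14.3000 / 9.8 = 1.4592.
z_effort = (1.73 − 4.26) / 1.66 = -2.5300 / 1.66 = -1.5241.
z_P − z_E = 1.4592 − (-1.5241) = 2.9833.
E = 2.9833 / √2 = 2.9833 / 1.41421 = 2.1095 ≈ 2.11.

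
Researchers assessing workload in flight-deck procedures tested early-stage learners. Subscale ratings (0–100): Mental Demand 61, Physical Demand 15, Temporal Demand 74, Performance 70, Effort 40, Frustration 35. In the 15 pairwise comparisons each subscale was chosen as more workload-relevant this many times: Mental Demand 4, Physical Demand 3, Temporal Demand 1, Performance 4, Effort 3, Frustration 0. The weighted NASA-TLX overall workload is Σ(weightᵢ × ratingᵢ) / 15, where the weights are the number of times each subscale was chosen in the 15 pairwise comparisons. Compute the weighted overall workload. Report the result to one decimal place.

50.9

The tallies are the weights (they sum to 15).
Weighted sum = 4·61 + 3·15 + 1·74 + 4·70 + 3·40 + 0·35
            = 244 + 45 + 74 + 280 + 120 + 0 = 763.
Overall workload = 763 / 15 = 50.8667 ≈ 50.9.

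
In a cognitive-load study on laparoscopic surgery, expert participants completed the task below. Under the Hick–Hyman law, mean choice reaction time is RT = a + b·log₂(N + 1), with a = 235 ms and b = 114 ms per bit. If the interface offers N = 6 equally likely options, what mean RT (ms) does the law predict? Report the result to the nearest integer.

555

log₂(6 + 1) = log₂(7) = 2.8074.
RT = 235 + 114 × 2.8074 = 235 + 320.0436 = 555.0436 ms.
≈ 555 ms.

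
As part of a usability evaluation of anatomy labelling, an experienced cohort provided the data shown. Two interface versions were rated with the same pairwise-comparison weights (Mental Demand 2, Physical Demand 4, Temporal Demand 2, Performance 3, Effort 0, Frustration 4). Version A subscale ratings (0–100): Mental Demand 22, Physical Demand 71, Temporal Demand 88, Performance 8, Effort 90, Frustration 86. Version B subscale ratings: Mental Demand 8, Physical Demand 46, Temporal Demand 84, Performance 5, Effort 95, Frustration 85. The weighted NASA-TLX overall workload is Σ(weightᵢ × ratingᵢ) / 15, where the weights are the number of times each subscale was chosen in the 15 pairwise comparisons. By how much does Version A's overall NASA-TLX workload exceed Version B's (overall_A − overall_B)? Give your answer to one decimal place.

9.9

Version A weighted sum = 2·22 + 4·71 + 2·88 + 3·8 + 0·90 + 4·86 = 44 + 284 + 176 + 24 + 0 + 344 = 872; overall_A = 872/15 = 58.1333.
Version B weighted sum = 2·8 + 4·46 + 2·84 + 3·5 + 0·95 + 4·85 = 16 + 184 + 168 + 15 + 0 + 340 = 723; overall_B = 723/15 = 48.2000.
Difference = 58.1333 − 48.2000 = 9.9333 ≈ 9.9.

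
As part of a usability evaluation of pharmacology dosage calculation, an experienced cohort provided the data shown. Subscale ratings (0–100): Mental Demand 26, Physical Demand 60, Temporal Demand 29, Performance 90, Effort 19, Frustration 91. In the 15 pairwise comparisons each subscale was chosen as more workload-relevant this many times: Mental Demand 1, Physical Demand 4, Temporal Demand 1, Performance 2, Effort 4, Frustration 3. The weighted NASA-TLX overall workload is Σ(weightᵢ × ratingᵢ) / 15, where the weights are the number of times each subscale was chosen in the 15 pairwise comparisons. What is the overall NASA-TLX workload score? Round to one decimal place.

54.9

The tallies are the weights (they sum to 15).
Weighted sum = 1·26 + 4·60 + 1·29 + 2·90 + 4·19 + 3·91
            = 26 + 240 + 29 + 180 + 76 + 273 = 824.
Overall workload = 824 / 15 = 54.9333 ≈ 54.9.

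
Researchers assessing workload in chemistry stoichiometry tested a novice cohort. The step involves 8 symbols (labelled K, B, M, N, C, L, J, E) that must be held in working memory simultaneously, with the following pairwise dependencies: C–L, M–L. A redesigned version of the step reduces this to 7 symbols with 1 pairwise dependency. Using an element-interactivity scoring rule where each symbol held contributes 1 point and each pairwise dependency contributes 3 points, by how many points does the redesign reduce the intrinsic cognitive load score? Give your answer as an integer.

Original: 8 × 1 + 2 × 3 = 8 + 6 = 14.
Redesigned: 7 × 1 + 1 × 3 = 7 + 3 = 10.
Reduction = 14 − 10 = 4.

4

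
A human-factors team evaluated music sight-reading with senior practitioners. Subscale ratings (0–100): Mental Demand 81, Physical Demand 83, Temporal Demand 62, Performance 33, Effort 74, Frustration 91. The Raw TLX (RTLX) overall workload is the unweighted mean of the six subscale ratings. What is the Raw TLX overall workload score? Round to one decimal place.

70.7

Sum of ratings = 81 + 83 + 62 + 33 + 74 + 91 = 424.
RTLX = 424 / 6 = 70.6667 ≈ 70.7.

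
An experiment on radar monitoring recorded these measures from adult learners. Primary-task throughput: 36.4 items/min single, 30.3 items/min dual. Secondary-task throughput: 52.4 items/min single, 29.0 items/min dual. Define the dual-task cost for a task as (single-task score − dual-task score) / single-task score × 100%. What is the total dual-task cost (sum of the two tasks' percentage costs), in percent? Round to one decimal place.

Primary cost = (36.4 − 30.3) / 36.4 × 100% = 16.7582%.
Secondary cost = (52.4 − 29.0) / 52.4 × 100% = 44.6565%.
Total = 16.7582% + 44.6565% = 61.4147% ≈ 61.4%.

61.4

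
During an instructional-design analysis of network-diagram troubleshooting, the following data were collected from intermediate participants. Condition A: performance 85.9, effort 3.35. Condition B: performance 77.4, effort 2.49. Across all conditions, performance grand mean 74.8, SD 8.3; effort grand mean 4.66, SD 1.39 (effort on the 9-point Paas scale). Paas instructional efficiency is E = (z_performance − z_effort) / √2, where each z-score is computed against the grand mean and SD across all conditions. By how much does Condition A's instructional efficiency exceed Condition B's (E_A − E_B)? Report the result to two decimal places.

0.29

Condition A: z_P = (85.9 − 74.8)/8.3 = 1.3373; z_E = (3.35 − 4.66)/1.39 = -0.9424; E_A = (1.3373 − (-0.9424))/√2 = 1.6120.
Condition B: z_P = (77.4 − 74.8)/8.3 = 0.3133; z_E = (2.49 − 4.66)/1.39 = -1.5612; E_B = (0.3133 − (-1.5612))/√2 = 1.3255.
E_A − E_B = 1.6120 − 1.3255 = 0.2865 ≈ 0.29.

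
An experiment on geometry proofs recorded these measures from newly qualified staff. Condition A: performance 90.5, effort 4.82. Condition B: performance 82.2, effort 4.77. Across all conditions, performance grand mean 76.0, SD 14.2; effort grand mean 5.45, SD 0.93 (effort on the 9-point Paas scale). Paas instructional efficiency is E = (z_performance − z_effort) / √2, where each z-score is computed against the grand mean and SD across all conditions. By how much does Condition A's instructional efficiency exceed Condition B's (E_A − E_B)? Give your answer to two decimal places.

Condition A: z_P = (90.5 − 76.0)/14.2 = 1.0211; z_E = (4.82 − 5.45)/0.93 = -0.6774; E_A = (1.0211 − (-0.6774))/√2 = 1.2010.
Condition B: z_P = (82.2 − 76.0)/14.2 = 0.4366; z_E = (4.77 − 5.45)/0.93 = -0.7312; E_B = (0.4366 − (-0.7312))/√2 = 0.8258.
E_A − E_B = 1.2010 − 0.8258 = 0.3752 ≈ 0.38.

0.38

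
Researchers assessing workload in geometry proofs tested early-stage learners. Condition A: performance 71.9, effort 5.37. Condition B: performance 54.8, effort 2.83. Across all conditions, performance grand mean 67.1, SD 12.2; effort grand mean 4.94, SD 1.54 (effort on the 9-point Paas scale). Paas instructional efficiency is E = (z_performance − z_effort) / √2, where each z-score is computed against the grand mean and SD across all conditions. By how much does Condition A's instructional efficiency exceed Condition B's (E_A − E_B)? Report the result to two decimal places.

Condition A: z_P = (71.9 − 67.1)/12.2 = 0.3934; z_E = (5.37 − 4.94)/1.54 = 0.2792; E_A = (0.3934 − 0.2792)/√2 = 0.0808.
Condition B: z_P = (54.8 − 67.1)/12.2 = -1.0082; z_E = (2.83 − 4.94)/1.54 = -1.3701; E_B = (-1.0082 − (-1.3701))/√2 = 0.2559.
E_A − E_B = 0.0808 − 0.2559 = -0.1751 ≈ -0.18.

-0.18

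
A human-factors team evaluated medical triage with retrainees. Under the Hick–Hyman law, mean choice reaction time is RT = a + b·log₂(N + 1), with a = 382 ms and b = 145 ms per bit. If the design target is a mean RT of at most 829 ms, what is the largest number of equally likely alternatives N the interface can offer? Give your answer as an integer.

Set 382 + 145·log₂(N + 1) ≤ 829.
log₂(N + 1) ≤ (829 − 382) / 145 = 3.0828.
N + 1 ≤ 2^3.0828 = 8.4726.
N ≤ 7.4726, so the largest integer N is 7.

7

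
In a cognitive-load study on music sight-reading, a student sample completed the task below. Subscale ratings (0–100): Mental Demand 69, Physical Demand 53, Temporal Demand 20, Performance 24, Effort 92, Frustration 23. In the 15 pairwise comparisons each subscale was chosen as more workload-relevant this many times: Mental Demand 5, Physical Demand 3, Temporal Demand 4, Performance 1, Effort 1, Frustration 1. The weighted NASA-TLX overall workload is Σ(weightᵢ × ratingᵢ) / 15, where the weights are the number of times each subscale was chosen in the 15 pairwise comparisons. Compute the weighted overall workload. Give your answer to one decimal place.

The tallies are the weights (they sum to 15).
Weighted sum = 5·69 + 3·53 + 4·20 + 1·24 + 1·92 + 1·23
            = 345 + 159 + 80 + 24 + 92 + 23 = 723.
Overall workload = 723 / 15 = 48.2000 ≈ 48.2.

48.2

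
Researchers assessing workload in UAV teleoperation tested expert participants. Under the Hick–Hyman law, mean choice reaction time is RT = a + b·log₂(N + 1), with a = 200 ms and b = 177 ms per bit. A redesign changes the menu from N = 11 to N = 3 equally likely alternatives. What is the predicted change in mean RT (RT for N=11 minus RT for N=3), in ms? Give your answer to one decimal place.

280.5

RT(11) = 200 + 177·log₂(12) = 200 + 177·3.5850 = 834.5450 ms.
RT(3) = 200 + 177·log₂(4) = 200 + 177·2.0000 = 554.0000 ms.
Difference = 834.5450 − 554.0000 = 280.5450 ≈ 280.5 ms.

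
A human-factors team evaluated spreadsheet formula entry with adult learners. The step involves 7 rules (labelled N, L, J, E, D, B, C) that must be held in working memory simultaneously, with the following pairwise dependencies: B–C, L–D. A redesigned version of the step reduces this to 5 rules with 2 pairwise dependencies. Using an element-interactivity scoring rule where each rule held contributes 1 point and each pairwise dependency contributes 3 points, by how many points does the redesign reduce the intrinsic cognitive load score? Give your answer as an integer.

Original: 7 × 1 + 2 × 3 = 7 + 6 = 13.
Redesigned: 5 × 1 + 2 × 3 = 5 + 6 = 11.
Reduction = 13 − 11 = 2.

2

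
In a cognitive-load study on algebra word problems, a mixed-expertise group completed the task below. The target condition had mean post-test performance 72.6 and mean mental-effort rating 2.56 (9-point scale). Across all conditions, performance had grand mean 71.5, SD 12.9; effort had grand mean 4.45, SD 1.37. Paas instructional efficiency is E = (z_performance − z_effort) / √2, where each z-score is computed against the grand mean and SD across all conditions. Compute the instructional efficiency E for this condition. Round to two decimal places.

z_performance = (72.6 − 71.5) / 12.9 = 1.1000 / 12.9 = 0.0853.
z_effort = (2.56 − 4.45) / 1.37 = -1.8900 / 1.37 = -1.3796.
z_P − z_E = 0.0853 − (-1.3796) = 1.4649.
E = 1.4649 / √2 = 1.4649 / 1.41421 = 1.0358 ≈ 1.04.

1.04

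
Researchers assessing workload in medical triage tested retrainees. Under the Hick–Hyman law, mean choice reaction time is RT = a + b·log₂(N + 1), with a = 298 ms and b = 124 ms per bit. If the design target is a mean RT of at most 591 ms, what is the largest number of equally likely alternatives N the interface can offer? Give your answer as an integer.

4

Set 298 + 124·log₂(N + 1) ≤ 591.
log₂(N + 1) ≤ (591 − 298) / 124 = 2.3629.
N + 1 ≤ 2^2.3629 = 5.1440.
N ≤ 4.1440, so the largest integer N is 4.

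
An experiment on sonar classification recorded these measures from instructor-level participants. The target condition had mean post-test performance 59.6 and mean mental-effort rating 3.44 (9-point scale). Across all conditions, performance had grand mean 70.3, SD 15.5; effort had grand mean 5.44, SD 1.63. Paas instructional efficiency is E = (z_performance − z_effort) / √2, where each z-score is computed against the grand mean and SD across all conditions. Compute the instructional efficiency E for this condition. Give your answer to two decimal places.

z_performance = (59.6 − 70.3) / 15.5 = -10.7000 / 15.5 = -0.6903.
z_effort = (3.44 − 5.44) / 1.63 = -2.0000 / 1.63 = -1.2270.
z_P − z_E = -0.6903 − (-1.2270) = 0.5367.
E = 0.5367 / √2 = 0.5367 / 1.41421 = 0.3795 ≈ 0.38.

0.38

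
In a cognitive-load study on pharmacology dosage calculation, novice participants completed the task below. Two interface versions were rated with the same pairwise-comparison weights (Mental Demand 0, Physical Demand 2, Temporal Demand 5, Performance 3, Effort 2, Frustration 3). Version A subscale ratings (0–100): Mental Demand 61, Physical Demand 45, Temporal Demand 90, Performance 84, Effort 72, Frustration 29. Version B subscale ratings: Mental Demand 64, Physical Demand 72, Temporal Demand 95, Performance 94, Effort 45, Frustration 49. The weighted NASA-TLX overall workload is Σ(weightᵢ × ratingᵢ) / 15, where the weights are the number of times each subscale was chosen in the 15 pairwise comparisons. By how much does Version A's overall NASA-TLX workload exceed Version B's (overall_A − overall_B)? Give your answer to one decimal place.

Version A weighted sum = 0·61 + 2·45 + 5·90 + 3·84 + 2·72 + 3·29 = 0 + 90 + 450 + 252 + 144 + 87 = 1023; overall_A = 1023/15 = 68.2000.
Version B weighted sum = 0·64 + 2·72 + 5·95 + 3·94 + 2·45 + 3·49 = 0 + 144 + 475 + 282 + 90 + 147 = 1138; overall_B = 1138/15 = 75.8667.
Difference = 68.2000 − 75.8667 = -7.6667 ≈ -7.7.

-7.7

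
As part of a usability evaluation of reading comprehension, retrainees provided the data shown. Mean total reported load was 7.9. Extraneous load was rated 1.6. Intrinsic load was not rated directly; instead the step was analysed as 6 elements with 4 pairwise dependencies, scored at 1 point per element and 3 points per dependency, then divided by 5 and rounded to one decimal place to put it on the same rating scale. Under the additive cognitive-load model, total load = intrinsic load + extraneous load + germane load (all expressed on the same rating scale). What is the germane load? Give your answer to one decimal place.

2.7

Intrinsic (element-interactivity): (6 × 1 + 4 × 3) / 5 = 18 / 5 = 3.6000 → 3.6.
germane load = total − intrinsic − extraneous
             = 7.9 − 3.6 − 1.6 = 2.7.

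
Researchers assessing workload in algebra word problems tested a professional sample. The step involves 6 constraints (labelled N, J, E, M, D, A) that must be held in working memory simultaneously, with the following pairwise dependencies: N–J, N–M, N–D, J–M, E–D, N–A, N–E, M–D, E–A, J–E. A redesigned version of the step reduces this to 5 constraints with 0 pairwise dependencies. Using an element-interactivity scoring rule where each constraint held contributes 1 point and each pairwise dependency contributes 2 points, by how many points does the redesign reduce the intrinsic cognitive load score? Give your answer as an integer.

21

Original: 6 × 1 + 10 × 2 = 6 + 20 = 26.
Redesigned: 5 × 1 + 0 × 2 = 5 + 0 = 5.
Reduction = 26 − 5 = 21.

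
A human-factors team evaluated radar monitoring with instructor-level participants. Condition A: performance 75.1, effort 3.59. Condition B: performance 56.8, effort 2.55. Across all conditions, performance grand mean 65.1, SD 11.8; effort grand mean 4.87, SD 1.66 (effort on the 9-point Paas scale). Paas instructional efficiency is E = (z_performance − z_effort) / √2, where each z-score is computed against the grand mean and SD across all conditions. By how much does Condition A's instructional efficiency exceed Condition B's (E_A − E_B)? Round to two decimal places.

0.65

Condition A: z_P = (75.1 − 65.1)/11.8 = 0.8475; z_E = (3.59 − 4.87)/1.66 = -0.7711; E_A = (0.8475 − (-0.7711))/√2 = 1.1445.
Condition B: z_P = (56.8 − 65.1)/11.8 = -0.7034; z_E = (2.55 − 4.87)/1.66 = -1.3976; E_B = (-0.7034 − (-1.3976))/√2 = 0.4909.
E_A − E_B = 1.1445 − 0.4909 = 0.6536 ≈ 0.65.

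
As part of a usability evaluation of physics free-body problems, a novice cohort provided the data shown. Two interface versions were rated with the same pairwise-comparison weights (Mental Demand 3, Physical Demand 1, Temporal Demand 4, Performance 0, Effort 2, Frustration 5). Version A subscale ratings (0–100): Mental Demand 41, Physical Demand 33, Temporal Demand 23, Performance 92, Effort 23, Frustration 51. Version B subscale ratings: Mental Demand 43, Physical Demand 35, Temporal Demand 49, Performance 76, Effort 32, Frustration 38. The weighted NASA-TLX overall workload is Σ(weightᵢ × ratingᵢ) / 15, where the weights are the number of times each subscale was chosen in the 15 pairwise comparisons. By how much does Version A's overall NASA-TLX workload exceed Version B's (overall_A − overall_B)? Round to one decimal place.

Version A weighted sum = 3·41 + 1·33 + 4·23 + 0·92 + 2·23 + 5·51 = 123 + 33 + 92 + 0 + 46 + 255 = 549; overall_A = 549/15 = 36.6000.
Version B weighted sum = 3·43 + 1·35 + 4·49 + 0·76 + 2·32 + 5·38 = 129 + 35 + 196 + 0 + 64 + 190 = 614; overall_B = 614/15 = 40.9333.
Difference = 36.6000 − 40.9333 = -4.3333 ≈ -4.3.

-4.3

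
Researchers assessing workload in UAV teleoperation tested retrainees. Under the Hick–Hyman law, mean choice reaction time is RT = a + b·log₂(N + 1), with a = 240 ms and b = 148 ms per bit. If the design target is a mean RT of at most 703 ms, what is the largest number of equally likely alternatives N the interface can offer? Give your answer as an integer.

7

Set 240 + 148·log₂(N + 1) ≤ 703.
log₂(N + 1) ≤ (703 − 240) / 148 = 3.1284.
N + 1 ≤ 2^3.1284 = 8.7446.
N ≤ 7.7446, so the largest integer N is 7.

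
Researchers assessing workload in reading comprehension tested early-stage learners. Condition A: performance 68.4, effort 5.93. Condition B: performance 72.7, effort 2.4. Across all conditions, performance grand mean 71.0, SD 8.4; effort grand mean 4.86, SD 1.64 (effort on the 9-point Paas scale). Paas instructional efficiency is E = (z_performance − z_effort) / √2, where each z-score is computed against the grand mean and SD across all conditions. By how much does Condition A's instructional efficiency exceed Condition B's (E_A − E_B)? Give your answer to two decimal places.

Condition A: z_P = (68.4 − 71.0)/8.4 = -0.3095; z_E = (5.93 − 4.86)/1.64 = 0.6524; E_A = (-0.3095 − 0.6524)/√2 = -0.6802.
Condition B: z_P = (72.7 − 71.0)/8.4 = 0.2024; z_E = (2.4 − 4.86)/1.64 = -1.5000; E_B = (0.2024 − (-1.5000))/√2 = 1.2038.
E_A − E_B = -0.6802 − 1.2038 = -1.8840 ≈ -1.88.

-1.88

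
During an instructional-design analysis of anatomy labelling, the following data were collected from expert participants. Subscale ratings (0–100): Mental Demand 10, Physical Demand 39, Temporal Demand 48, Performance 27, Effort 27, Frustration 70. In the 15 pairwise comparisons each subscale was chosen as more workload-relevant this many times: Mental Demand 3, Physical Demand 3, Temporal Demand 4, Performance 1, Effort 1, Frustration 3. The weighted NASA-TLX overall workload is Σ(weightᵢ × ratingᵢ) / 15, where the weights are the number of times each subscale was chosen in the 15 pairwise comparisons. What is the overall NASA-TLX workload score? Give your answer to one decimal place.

The tallies are the weights (they sum to 15).
Weighted sum = 3·10 + 3·39 + 4·48 + 1·27 + 1·27 + 3·70
            = 30 + 117 + 192 + 27 + 27 + 210 = 603.
Overall workload = 603 / 15 = 40.2000 ≈ 40.2.

40.2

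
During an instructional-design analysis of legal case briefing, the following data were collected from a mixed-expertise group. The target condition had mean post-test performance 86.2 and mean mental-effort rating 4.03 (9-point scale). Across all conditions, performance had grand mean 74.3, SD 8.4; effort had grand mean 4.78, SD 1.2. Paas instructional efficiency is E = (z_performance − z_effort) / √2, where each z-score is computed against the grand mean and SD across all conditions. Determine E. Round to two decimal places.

z_performance = (86.2 − 74.3) / 8.4 = 11.9000 / 8.4 = 1.4167.
z_effort = (4.03 − 4.78) / 1.2 = -0.7500 / 1.2 = -0.6250.
z_P − z_E = 1.4167 − (-0.6250) = 2.0417.
E = 2.0417 / √2 = 2.0417 / 1.41421 = 1.4437 ≈ 1.44.

1.44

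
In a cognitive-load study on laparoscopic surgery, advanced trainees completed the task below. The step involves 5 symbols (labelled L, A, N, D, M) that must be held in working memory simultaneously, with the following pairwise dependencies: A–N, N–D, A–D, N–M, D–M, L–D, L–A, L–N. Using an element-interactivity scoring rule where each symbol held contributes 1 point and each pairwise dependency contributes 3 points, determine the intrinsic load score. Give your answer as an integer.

Count of symbols held simultaneously: 5.
Count of pairwise dependencies listed: 8.
Element contribution: 5 × 1 = 5.
Interaction contribution: 8 × 3 = 24.
Intrinsic load = 5 + 24 = 29.

29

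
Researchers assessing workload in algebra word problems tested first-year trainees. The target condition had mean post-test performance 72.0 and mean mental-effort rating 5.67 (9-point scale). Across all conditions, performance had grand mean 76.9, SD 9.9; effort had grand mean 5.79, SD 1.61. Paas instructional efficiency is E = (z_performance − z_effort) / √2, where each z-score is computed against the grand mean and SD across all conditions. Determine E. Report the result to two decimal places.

z_performance = (72.0 − 76.9) / 9.9 = -4.9000 / 9.9 = -0.4949.
z_effort = (5.67 − 5.79) / 1.61 = -0.1200 / 1.61 = -0.0745.
z_P − z_E = -0.4949 − (-0.0745) = -0.4204.
E = -0.4204 / √2 = -0.4204 / 1.41421 = -0.2973 ≈ -0.30.

-0.30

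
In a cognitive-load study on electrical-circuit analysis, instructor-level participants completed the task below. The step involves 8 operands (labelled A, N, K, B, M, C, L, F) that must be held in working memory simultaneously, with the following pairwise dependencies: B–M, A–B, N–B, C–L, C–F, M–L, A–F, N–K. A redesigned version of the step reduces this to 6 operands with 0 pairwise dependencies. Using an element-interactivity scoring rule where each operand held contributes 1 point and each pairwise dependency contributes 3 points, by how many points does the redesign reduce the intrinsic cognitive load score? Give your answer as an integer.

Original: 8 × 1 + 8 × 3 = 8 + 24 = 32.
Redesigned: 6 × 1 + 0 × 3 = 6 + 0 = 6.
Reduction = 32 − 6 = 26.

26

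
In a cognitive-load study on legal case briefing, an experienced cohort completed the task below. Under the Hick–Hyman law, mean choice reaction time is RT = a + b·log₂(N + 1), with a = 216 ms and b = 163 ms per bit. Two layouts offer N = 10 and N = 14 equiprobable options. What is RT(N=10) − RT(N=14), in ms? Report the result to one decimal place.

RT(10) = 216 + 163·log₂(11) = 216 + 163·3.4594 = 779.8822 ms.
RT(14) = 216 + 163·log₂(15) = 216 + 163·3.9069 = 852.8247 ms.
Difference = 779.8822 − 852.8247 = -72.9425 ≈ -72.9 ms.

-72.9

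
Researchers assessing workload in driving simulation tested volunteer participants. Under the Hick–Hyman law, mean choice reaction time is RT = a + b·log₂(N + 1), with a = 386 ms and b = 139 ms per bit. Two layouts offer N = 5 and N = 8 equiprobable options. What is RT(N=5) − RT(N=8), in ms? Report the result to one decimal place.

-81.3

RT(5) = 386 + 139·log₂(6) = 386 + 139·2.5850 = 745.3150 ms.
RT(8) = 386 + 139·log₂(9) = 386 + 139·3.1699 = 826.6161 ms.
Difference = 745.3150 − 826.6161 = -81.3011 ≈ -81.3 ms.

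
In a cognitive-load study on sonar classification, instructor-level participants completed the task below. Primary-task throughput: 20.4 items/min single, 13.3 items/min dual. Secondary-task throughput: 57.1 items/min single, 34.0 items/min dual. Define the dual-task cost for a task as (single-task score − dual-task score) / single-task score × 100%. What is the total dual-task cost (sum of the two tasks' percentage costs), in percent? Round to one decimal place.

75.3

Primary cost = (20.4 − 13.3) / 20.4 × 100% = 34.8039%.
Secondary cost = (57.1 − 34.0) / 57.1 × 100% = 40.4553%.
Total = 34.8039% + 40.4553% = 75.2592% ≈ 75.3%.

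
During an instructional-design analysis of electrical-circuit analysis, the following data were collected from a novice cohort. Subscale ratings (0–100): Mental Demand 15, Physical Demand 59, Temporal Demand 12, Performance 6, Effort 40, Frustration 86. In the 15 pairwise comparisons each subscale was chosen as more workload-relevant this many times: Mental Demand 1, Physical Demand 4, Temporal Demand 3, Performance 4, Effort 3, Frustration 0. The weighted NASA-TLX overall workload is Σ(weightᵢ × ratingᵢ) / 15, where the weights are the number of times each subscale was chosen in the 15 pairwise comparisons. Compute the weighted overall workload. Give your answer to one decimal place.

28.7

The tallies are the weights (they sum to 15).
Weighted sum = 1·15 + 4·59 + 3·12 + 4·6 + 3·40 + 0·86
            = 15 + 236 + 36 + 24 + 120 + 0 = 431.
Overall workload = 431 / 15 = 28.7333 ≈ 28.7.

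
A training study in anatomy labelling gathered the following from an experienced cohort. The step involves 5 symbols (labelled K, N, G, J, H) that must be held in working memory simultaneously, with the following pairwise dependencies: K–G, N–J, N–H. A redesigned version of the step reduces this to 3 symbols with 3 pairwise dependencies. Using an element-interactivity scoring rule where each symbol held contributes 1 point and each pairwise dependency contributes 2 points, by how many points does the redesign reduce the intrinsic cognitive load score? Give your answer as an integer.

2

Original: 5 × 1 + 3 × 2 = 5 + 6 = 11.
Redesigned: 3 × 1 + 3 × 2 = 3 + 6 = 9.
Reduction = 11 − 9 = 2.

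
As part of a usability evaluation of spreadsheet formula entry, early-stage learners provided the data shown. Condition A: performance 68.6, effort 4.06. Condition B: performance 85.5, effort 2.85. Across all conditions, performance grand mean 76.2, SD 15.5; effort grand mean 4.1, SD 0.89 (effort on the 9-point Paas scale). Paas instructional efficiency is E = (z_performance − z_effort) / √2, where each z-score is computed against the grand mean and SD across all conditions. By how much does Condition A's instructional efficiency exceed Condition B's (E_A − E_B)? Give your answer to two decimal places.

Condition A: z_P = (68.6 − 76.2)/15.5 = -0.4903; z_E = (4.06 − 4.1)/0.89 = -0.0449; E_A = (-0.4903 − (-0.0449))/√2 = -0.3149.
Condition B: z_P = (85.5 − 76.2)/15.5 = 0.6000; z_E = (2.85 − 4.1)/0.89 = -1.4045; E_B = (0.6000 − (-1.4045))/√2 = 1.4174.
E_A − E_B = -0.3149 − 1.4174 = -1.7323 ≈ -1.73.

-1.73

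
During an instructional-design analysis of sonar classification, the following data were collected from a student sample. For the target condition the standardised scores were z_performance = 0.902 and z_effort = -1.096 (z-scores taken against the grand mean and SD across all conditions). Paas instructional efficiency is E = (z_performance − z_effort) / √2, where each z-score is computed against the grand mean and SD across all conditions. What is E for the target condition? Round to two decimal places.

z_P − z_E = 0.902 − (-1.096) = 1.9980.
E = 1.9980 / √2 = 1.9980 / 1.41421 = 1.4128 ≈ 1.41.

1.41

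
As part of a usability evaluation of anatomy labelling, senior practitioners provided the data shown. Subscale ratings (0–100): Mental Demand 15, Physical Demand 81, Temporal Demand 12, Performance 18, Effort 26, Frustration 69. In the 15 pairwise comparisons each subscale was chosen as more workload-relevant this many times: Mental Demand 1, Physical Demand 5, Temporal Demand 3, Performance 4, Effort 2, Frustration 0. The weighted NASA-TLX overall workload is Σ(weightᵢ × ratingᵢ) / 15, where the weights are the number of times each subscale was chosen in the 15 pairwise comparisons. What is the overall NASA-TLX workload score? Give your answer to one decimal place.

38.7

The tallies are the weights (they sum to 15).
Weighted sum = 1·15 + 5·81 + 3·12 + 4·18 + 2·26 + 0·69
            = 15 + 405 + 36 + 72 + 52 + 0 = 580.
Overall workload = 580 / 15 = 38.6667 ≈ 38.7.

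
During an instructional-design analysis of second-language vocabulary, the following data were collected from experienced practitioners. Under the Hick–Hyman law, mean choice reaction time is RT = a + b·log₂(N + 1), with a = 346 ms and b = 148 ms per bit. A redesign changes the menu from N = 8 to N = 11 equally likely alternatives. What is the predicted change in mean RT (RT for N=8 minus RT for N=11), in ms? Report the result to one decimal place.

RT(8) = 346 + 148·log₂(9) = 346 + 148·3.1699 = 815.1452 ms.
RT(11) = 346 + 148·log₂(12) = 346 + 148·3.5850 = 876.5800 ms.
Difference = 815.1452 − 876.5800 = -61.4348 ≈ -61.4 ms.

-61.4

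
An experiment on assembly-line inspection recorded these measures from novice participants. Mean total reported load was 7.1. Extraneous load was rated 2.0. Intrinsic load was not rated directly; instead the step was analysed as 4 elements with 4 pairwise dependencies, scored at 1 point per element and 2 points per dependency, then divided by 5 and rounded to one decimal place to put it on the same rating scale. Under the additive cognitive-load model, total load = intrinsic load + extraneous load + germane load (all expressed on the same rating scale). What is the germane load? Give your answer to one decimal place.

Intrinsic (element-interactivity): (4 × 1 + 4 × 2) / 5 = 12 / 5 = 2.4000 → 2.4.
germane load = total − intrinsic − extraneous
             = 7.1 − 2.4 − 2.0 = 2.7.

2.7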